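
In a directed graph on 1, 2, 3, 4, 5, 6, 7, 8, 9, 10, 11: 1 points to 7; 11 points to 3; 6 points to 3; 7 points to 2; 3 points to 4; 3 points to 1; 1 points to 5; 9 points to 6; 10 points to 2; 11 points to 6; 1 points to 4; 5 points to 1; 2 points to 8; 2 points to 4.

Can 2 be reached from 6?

Yes

Explore from 6.
Distance 1: reach 3.
Distance 2: reach 1, 4.
Distance 3: reach 5, 7.
Distance 4: reach 2.
Found 2.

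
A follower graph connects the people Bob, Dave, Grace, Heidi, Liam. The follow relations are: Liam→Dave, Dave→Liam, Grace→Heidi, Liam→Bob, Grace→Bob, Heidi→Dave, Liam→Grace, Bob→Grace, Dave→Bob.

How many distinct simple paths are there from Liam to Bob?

Liam→Bob
Liam→Dave→Bob
Liam→Grace→Bob
Liam→Grace→Heidi→Dave→Bob

4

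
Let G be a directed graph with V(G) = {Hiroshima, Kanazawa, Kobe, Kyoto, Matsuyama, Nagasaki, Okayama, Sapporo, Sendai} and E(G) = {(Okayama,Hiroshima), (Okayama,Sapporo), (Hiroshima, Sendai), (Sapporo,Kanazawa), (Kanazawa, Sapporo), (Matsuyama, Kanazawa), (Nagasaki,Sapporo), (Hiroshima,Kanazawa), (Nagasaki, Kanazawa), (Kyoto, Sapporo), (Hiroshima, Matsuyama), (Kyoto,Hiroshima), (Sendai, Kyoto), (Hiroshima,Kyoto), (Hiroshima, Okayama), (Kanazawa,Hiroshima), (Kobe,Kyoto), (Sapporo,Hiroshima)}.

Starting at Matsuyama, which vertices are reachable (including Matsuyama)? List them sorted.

Hiroshima, Kanazawa, Kyoto, Matsuyama, Okayama, Sapporo, Sendai

Start at Matsuyama.
Its neighbours: Kanazawa.
Then their neighbours: Hiroshima, Sapporo.
Then next layer: Kyoto, Okayama, Sendai.
Nothing further is reachable.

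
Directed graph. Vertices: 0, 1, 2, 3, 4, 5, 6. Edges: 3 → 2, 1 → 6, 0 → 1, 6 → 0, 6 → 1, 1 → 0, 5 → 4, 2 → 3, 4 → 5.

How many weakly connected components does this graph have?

From 0: component {0, 1, 6}.
From 2: component {2, 3}.
From 4: component {4, 5}.
That's 3 components.

3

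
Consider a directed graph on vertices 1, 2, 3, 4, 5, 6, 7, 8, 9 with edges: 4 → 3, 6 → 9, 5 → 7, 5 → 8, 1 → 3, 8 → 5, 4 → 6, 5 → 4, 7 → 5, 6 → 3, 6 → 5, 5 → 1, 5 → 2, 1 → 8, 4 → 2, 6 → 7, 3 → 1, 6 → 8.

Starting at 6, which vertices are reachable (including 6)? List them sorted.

Start at 6.
Its neighbours: 3, 5, 7, 8, 9.
Then their neighbours: 1, 2, 4.
Every vertex is now reached.

1, 2, 3, 4, 5, 6, 7, 8, 9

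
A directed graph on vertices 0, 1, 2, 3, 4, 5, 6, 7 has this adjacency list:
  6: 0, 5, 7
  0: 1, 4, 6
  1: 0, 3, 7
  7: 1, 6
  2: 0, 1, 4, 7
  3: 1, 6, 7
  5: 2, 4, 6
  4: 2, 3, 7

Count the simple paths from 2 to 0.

2→0
2→1→0
2→1→3→6→0
2→1→3→7→6→0
2→1→7→6→0
2→4→3→1→0
2→4→3→1→7→6→0
2→4→3→6→0
... and 10 more.

18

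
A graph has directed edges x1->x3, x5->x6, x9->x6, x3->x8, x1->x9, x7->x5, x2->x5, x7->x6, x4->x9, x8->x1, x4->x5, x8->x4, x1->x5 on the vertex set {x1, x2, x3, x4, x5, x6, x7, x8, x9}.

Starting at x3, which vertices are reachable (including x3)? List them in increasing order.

Start at x3.
Its neighbours: x8.
Then their neighbours: x1, x4.
Then next layer: x5, x9.
Then next layer: x6.
Nothing further is reachable.

x1, x3, x4, x5, x6, x8, x9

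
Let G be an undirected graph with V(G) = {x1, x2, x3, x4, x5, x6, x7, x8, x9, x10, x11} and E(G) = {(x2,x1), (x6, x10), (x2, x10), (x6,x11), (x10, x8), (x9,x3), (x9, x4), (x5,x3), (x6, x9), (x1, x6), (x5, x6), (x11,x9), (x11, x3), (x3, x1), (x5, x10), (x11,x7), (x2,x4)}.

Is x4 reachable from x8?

Explore from x8.
Distance 1: reach x10.
Distance 2: reach x2, x5, x6.
Distance 3: reach x1, x3, x4, x9, x11.
Found x4.

Yes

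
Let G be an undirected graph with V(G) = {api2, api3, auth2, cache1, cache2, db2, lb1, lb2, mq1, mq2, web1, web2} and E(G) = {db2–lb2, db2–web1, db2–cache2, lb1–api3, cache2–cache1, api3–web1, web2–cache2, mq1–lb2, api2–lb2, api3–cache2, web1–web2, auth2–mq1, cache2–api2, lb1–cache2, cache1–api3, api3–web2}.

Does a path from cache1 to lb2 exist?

Explore from cache1.
Distance 1: reach api3, cache2.
Distance 2: reach api2, db2, lb1, web1, web2.
Distance 3: reach lb2.
Found lb2.

Yes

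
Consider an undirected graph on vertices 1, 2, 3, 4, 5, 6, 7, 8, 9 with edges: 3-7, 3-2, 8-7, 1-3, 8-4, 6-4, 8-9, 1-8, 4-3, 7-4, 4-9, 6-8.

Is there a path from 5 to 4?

5 has no edges, so nothing is reachable from it.

No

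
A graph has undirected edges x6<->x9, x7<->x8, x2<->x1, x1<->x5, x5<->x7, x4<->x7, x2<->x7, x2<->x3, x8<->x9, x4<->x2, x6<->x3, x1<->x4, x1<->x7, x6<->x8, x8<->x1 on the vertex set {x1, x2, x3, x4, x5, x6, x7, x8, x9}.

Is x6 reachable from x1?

Yes

Explore from x1.
Distance 1: reach x2, x4, x5, x7, x8.
Distance 2: reach x3, x6, x9.
Found x6.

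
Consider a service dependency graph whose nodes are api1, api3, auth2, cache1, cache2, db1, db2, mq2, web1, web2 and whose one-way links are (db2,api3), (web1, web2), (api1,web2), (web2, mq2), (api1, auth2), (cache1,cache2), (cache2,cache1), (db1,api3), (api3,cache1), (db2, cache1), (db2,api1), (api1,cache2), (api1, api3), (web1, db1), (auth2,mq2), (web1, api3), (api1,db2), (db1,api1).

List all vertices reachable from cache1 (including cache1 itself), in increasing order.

Start at cache1.
Its neighbours: cache2.
Nothing further is reachable.

cache1, cache2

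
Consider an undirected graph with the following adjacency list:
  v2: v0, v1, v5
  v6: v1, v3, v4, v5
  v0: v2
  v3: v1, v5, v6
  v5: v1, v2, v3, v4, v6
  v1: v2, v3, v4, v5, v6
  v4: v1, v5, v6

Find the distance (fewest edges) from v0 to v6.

3

Distance 0: v0.
Distance 1: v2.
Distance 2: v1, v5.
Distance 3: v3, v4, v6 — contains v6.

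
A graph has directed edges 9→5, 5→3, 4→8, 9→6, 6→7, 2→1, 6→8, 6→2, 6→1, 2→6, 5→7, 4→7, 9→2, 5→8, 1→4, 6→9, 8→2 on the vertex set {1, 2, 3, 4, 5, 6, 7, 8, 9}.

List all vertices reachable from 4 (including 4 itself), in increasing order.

Start at 4.
Its neighbours: 7, 8.
Then their neighbours: 2.
Then next layer: 1, 6.
Then next layer: 9.
Then next layer: 5.
Then next layer: 3.
Every vertex is now reached.

1, 2, 3, 4, 5, 6, 7, 8, 9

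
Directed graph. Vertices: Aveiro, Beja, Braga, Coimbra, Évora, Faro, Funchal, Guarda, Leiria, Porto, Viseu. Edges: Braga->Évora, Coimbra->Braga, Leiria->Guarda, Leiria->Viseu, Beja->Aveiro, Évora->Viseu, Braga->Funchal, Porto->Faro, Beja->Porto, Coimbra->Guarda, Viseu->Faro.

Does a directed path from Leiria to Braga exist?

No

Explore from Leiria.
Distance 1: reach Guarda, Viseu.
Distance 2: reach Faro.
The search from Leiria is exhausted; no directed path reaches Braga.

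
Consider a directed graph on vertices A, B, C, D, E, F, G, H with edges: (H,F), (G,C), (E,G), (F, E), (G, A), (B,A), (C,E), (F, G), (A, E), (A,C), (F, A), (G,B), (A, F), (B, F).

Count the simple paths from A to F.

A→C→E→G→B→F
A→E→G→B→F
A→F

3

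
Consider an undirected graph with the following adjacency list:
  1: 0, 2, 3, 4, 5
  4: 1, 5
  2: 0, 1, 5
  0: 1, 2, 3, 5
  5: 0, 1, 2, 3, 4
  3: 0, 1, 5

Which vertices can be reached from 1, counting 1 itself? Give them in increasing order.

Start at 1.
Its neighbours: 0, 2, 3, 4, 5.
Every vertex is now reached.

0, 1, 2, 3, 4, 5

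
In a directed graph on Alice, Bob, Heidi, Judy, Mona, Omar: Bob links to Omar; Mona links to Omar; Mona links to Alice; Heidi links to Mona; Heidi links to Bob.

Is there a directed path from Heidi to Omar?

Yes

Explore from Heidi.
Distance 1: reach Bob, Mona.
Distance 2: reach Alice, Omar.
Found Omar.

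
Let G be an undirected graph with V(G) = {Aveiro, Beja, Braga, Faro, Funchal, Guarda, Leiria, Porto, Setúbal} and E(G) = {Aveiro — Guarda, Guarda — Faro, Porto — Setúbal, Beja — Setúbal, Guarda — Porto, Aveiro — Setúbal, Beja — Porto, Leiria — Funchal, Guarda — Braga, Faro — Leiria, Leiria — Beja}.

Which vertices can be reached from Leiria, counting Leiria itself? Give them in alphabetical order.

Aveiro, Beja, Braga, Faro, Funchal, Guarda, Leiria, Porto, Setúbal

Start at Leiria.
Its neighbours: Beja, Faro, Funchal.
Then their neighbours: Guarda, Porto, Setúbal.
Then next layer: Aveiro, Braga.
Every vertex is now reached.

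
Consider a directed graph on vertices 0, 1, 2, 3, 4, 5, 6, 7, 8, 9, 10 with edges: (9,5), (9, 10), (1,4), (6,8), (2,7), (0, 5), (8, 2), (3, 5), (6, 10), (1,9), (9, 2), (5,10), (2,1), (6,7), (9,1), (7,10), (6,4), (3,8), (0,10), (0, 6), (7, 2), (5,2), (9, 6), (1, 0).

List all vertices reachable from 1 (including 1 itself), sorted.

Start at 1.
Its neighbours: 0, 4, 9.
Then their neighbours: 2, 5, 6, 10.
Then next layer: 7, 8.
Nothing further is reachable.

0, 1, 2, 4, 5, 6, 7, 8, 9, 10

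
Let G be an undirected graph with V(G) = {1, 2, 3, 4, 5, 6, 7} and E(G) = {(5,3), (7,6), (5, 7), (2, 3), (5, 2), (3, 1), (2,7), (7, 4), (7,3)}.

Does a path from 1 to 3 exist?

Explore from 1.
Distance 1: reach 3.
Found 3.

Yes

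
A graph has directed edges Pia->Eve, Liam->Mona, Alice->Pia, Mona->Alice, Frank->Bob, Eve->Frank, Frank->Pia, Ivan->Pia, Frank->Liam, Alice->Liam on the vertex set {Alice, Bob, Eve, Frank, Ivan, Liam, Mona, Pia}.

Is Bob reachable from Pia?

Explore from Pia.
Distance 1: reach Eve.
Distance 2: reach Frank.
Distance 3: reach Bob, Liam.
Found Bob.

Yes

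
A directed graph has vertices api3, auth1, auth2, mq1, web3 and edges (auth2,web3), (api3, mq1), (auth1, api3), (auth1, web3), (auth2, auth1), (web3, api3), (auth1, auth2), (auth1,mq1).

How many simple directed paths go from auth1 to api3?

auth1→api3
auth1→auth2→web3→api3
auth1→web3→api3

3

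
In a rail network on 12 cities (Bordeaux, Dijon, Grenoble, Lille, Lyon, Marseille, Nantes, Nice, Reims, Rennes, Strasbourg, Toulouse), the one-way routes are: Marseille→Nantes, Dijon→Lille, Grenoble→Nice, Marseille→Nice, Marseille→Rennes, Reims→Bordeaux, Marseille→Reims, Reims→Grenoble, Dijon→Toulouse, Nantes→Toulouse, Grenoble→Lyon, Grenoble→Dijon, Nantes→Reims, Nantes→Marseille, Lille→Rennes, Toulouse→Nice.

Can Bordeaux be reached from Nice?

Nice has no outgoing edges, so nothing is reachable from it.

No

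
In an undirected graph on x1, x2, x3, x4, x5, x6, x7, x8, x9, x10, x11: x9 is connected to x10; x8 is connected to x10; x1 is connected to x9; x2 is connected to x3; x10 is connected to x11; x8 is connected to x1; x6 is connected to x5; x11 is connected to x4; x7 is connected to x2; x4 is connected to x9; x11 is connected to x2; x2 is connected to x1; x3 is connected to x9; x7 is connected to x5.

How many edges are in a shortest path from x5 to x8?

Distance 0: x5.
Distance 1: x6, x7.
Distance 2: x2.
Distance 3: x1, x3, x11.
Distance 4: x4, x8, x9, x10 — contains x8.

4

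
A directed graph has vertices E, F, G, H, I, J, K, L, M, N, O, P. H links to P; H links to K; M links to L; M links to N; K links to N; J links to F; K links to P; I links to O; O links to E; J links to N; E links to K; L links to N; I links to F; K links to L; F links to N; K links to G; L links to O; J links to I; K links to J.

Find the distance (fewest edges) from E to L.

Distance 0: E.
Distance 1: K.
Distance 2: G, J, L, N, P — contains L.

2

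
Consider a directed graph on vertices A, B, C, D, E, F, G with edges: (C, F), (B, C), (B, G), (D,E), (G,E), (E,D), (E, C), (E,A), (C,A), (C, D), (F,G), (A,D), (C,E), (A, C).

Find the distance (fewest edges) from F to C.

Distance 0: F.
Distance 1: G.
Distance 2: E.
Distance 3: A, C, D — contains C.

3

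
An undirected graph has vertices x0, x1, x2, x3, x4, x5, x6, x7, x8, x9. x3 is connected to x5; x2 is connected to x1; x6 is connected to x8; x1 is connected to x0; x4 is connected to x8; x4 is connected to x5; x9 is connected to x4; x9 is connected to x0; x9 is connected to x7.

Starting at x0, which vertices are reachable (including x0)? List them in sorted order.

Start at x0.
Its neighbours: x1, x9.
Then their neighbours: x2, x4, x7.
Then next layer: x5, x8.
Then next layer: x3, x6.
Every vertex is now reached.

x0, x1, x2, x3, x4, x5, x6, x7, x8, x9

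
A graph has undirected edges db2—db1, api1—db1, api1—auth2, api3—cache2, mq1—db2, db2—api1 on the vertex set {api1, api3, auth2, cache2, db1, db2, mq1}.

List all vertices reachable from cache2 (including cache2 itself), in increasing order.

api3, cache2

Start at cache2.
Its neighbours: api3.
Nothing further is reachable.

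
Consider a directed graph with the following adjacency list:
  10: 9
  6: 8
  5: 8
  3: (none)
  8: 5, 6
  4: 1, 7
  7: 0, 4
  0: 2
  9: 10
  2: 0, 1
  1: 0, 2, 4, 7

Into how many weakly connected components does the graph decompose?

From 0: component {0, 1, 2, 4, 7}.
From 3: component {3}.
From 5: component {5, 6, 8}.
From 9: component {9, 10}.
That's 4 components.

4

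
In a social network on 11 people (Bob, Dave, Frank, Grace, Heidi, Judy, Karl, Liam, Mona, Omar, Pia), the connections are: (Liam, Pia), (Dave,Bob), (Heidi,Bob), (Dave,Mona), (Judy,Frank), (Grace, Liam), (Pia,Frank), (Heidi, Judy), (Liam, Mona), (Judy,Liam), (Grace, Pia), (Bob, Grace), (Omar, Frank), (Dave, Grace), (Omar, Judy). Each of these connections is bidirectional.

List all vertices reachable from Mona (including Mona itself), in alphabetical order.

Start at Mona.
Its neighbours: Dave, Liam.
Then their neighbours: Bob, Grace, Judy, Pia.
Then next layer: Frank, Heidi, Omar.
Nothing further is reachable.

Bob, Dave, Frank, Grace, Heidi, Judy, Liam, Mona, Omar, Pia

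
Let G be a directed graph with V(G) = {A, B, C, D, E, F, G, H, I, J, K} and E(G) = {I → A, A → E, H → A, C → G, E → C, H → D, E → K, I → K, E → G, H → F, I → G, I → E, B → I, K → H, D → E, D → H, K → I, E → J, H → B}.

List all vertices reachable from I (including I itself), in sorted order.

A, B, C, D, E, F, G, H, I, J, K

Start at I.
Its neighbours: A, E, G, K.
Then their neighbours: C, H, J.
Then next layer: B, D, F.
Every vertex is now reached.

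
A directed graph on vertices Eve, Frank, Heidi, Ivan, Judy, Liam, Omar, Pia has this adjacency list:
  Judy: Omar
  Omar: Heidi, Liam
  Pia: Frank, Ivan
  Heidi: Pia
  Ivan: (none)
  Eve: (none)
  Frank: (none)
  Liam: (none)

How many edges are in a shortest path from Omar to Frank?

3

Distance 0: Omar.
Distance 1: Heidi, Liam.
Distance 2: Pia.
Distance 3: Frank, Ivan — contains Frank.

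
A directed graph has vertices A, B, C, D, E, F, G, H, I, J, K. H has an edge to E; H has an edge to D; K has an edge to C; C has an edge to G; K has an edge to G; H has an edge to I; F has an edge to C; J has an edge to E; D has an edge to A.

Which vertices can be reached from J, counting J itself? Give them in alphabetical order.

Start at J.
Its neighbours: E.
Nothing further is reachable.

E, J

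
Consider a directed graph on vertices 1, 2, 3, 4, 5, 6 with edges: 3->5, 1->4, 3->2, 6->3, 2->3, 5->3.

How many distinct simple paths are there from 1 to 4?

1

1→4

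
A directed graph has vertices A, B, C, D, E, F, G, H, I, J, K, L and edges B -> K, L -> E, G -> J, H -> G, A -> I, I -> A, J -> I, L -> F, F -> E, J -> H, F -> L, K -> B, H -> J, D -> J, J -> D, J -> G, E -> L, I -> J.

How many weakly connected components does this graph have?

4

From A: component {A, D, G, H, I, J}.
From B: component {B, K}.
From C: component {C}.
From E: component {E, F, L}.
That's 4 components.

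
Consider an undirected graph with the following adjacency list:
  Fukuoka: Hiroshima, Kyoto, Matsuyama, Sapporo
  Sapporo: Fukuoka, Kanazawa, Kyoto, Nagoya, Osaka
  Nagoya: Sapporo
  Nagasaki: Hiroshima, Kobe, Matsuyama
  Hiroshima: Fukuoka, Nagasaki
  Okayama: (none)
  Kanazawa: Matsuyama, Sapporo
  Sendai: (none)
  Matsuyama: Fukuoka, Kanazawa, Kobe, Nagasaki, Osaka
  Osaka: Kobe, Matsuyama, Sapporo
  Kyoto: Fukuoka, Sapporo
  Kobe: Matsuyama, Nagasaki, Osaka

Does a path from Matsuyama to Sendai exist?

No

Explore from Matsuyama.
Distance 1: reach Fukuoka, Kanazawa, Kobe, Nagasaki, Osaka.
Distance 2: reach Hiroshima, Kyoto, Sapporo.
Distance 3: reach Nagoya.
The search is exhausted without reaching Sendai; it lies in a different component.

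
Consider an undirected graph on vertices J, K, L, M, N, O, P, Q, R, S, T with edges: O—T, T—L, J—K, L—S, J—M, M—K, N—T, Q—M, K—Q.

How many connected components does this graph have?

4

From J: component {J, K, M, Q}.
From L: component {L, N, O, S, T}.
From P: component {P}.
From R: component {R}.
That's 4 components.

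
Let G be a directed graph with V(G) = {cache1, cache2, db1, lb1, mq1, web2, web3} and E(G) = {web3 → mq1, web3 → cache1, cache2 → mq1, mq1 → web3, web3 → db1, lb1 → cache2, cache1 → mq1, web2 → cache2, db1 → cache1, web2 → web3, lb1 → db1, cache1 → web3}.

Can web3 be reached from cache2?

Explore from cache2.
Distance 1: reach mq1.
Distance 2: reach web3.
Found web3.

Yes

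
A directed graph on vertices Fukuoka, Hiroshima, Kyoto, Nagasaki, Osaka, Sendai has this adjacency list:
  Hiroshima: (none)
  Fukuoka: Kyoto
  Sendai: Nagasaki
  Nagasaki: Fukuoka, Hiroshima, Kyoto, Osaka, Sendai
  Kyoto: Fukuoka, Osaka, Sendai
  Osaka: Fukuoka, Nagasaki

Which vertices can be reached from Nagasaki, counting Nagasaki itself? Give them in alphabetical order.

Fukuoka, Hiroshima, Kyoto, Nagasaki, Osaka, Sendai

Start at Nagasaki.
Its neighbours: Fukuoka, Hiroshima, Kyoto, Osaka, Sendai.
Every vertex is now reached.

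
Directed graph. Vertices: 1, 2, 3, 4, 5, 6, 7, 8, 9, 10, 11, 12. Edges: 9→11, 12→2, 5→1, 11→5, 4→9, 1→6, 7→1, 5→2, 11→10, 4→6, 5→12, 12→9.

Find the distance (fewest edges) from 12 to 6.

Distance 0: 12.
Distance 1: 2, 9.
Distance 2: 11.
Distance 3: 5, 10.
Distance 4: 1.
Distance 5: 6 — contains 6.

5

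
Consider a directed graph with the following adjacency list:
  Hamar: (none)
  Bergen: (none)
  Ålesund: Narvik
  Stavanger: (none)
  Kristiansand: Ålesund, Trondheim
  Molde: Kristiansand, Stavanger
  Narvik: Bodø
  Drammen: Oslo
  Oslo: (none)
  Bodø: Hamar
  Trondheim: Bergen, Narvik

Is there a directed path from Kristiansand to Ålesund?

Yes

Explore from Kristiansand.
Distance 1: reach Ålesund, Trondheim.
Found Ålesund.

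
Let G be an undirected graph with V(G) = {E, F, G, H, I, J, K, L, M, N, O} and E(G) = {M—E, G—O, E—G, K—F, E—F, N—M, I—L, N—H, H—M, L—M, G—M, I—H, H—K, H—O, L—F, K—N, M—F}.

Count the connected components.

2

From E: component {E, F, G, H, I, K, L, M, N, O}.
From J: component {J}.
That's 2 components.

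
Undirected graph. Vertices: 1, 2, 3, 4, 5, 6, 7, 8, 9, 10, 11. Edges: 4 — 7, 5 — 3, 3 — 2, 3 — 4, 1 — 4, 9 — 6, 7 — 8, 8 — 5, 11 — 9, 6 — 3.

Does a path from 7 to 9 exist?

Yes

Explore from 7.
Distance 1: reach 4, 8.
Distance 2: reach 1, 3, 5.
Distance 3: reach 2, 6.
Distance 4: reach 9.
Found 9.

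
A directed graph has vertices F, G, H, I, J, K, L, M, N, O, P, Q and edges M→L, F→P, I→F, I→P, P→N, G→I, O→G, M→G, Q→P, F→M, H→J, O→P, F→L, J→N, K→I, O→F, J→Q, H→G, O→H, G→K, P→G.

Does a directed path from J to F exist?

Explore from J.
Distance 1: reach N, Q.
Distance 2: reach P.
Distance 3: reach G.
Distance 4: reach I, K.
Distance 5: reach F.
Found F.

Yes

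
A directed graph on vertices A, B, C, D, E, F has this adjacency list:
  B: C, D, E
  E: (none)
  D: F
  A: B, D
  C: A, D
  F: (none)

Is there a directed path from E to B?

E has no outgoing edges, so nothing is reachable from it.

No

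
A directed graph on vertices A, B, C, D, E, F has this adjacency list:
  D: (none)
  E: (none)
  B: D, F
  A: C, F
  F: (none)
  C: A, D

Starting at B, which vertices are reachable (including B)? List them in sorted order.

Start at B.
Its neighbours: D, F.
Nothing further is reachable.

B, D, F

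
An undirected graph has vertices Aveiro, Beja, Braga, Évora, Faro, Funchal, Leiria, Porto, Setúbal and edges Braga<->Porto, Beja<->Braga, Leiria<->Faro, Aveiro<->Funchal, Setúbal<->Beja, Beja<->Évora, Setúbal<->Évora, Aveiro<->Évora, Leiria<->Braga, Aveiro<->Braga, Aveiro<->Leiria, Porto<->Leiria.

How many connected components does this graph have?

From Aveiro: component {Aveiro, Beja, Braga, Évora, Faro, Funchal, Leiria, Porto, Setúbal}.
That's 1 component.

1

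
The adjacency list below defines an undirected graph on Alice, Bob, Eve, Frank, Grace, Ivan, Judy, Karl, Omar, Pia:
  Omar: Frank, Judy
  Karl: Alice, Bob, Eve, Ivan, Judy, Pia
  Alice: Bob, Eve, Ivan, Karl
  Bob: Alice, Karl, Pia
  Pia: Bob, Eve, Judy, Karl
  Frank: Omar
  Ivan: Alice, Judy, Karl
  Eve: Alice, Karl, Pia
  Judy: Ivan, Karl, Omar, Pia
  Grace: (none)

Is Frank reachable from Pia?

Yes

Explore from Pia.
Distance 1: reach Bob, Eve, Judy, Karl.
Distance 2: reach Alice, Ivan, Omar.
Distance 3: reach Frank.
Found Frank.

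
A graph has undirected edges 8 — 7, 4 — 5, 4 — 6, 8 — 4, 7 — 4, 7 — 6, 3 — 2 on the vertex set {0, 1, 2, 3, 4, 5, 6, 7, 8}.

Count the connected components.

4

From 0: component {0}.
From 1: component {1}.
From 2: component {2, 3}.
From 4: component {4, 5, 6, 7, 8}.
That's 4 components.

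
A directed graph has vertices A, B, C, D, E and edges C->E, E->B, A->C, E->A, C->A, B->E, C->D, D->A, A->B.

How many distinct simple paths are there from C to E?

3

C→A→B→E
C→D→A→B→E
C→E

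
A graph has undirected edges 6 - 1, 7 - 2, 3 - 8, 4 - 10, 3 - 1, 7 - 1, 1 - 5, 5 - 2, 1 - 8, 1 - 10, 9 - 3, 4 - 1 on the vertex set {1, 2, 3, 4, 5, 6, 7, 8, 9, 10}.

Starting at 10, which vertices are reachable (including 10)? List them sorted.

Start at 10.
Its neighbours: 1, 4.
Then their neighbours: 3, 5, 6, 7, 8.
Then next layer: 2, 9.
Every vertex is now reached.

1, 2, 3, 4, 5, 6, 7, 8, 9, 10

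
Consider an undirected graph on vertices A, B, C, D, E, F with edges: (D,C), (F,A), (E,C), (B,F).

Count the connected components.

2

From A: component {A, B, F}.
From C: component {C, D, E}.
That's 2 components.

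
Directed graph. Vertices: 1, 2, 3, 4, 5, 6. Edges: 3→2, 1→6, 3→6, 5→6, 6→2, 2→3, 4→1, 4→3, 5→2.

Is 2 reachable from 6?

Explore from 6.
Distance 1: reach 2.
Found 2.

Yes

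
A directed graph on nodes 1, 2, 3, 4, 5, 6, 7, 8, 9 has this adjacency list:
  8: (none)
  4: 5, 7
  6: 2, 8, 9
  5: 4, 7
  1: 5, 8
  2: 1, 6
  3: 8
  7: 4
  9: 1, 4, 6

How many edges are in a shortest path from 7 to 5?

2

Distance 0: 7.
Distance 1: 4.
Distance 2: 5 — contains 5.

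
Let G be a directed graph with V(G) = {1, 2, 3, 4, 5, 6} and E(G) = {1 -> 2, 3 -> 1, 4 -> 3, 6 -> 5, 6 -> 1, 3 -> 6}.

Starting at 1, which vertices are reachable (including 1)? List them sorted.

1, 2

Start at 1.
Its neighbours: 2.
Nothing further is reachable.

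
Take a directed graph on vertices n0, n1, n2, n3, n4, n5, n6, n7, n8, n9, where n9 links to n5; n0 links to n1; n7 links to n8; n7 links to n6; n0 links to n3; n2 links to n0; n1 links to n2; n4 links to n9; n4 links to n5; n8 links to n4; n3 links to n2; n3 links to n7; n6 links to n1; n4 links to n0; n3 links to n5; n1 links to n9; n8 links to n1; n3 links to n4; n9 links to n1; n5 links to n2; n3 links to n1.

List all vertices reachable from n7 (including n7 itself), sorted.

Start at n7.
Its neighbours: n6, n8.
Then their neighbours: n1, n4.
Then next layer: n0, n2, n5, n9.
Then next layer: n3.
Every vertex is now reached.

n0, n1, n2, n3, n4, n5, n6, n7, n8, n9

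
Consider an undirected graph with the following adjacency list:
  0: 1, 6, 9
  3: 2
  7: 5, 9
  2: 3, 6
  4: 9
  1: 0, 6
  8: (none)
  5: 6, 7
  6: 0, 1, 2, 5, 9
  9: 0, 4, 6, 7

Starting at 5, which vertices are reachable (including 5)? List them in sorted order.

0, 1, 2, 3, 4, 5, 6, 7, 9

Start at 5.
Its neighbours: 6, 7.
Then their neighbours: 0, 1, 2, 9.
Then next layer: 3, 4.
Nothing further is reachable.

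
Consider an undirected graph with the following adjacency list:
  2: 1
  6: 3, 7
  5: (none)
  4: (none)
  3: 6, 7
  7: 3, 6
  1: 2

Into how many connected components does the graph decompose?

4

From 1: component {1, 2}.
From 3: component {3, 6, 7}.
From 4: component {4}.
From 5: component {5}.
That's 4 components.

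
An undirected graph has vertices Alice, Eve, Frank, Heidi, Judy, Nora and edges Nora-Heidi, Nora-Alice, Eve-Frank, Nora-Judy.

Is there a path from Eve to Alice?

No

Explore from Eve.
Distance 1: reach Frank.
The search is exhausted without reaching Alice; it lies in a different component.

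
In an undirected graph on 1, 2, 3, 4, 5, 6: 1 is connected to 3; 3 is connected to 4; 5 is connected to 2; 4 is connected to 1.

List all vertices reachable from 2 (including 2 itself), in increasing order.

2, 5

Start at 2.
Its neighbours: 5.
Nothing further is reachable.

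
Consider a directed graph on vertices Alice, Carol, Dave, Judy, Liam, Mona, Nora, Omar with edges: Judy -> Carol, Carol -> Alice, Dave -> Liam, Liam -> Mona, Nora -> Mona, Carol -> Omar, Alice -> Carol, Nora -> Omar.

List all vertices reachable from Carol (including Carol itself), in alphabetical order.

Alice, Carol, Omar

Start at Carol.
Its neighbours: Alice, Omar.
Nothing further is reachable.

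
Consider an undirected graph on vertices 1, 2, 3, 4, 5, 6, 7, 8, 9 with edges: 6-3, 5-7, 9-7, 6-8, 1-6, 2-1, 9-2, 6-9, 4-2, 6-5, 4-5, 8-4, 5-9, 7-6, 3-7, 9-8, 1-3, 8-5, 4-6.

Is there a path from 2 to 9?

Explore from 2.
Distance 1: reach 1, 4, 9.
Found 9.

Yes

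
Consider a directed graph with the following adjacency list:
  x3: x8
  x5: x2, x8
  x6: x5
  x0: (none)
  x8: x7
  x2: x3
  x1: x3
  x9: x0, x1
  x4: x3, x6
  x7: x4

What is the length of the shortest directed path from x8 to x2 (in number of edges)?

Distance 0: x8.
Distance 1: x7.
Distance 2: x4.
Distance 3: x3, x6.
Distance 4: x5.
Distance 5: x2 — contains x2.

5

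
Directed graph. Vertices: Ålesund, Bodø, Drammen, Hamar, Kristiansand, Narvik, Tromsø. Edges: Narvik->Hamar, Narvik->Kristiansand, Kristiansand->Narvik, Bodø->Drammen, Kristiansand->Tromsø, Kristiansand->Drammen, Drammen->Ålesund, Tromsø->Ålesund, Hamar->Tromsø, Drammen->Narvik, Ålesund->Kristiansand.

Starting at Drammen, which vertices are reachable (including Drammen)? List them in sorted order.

Ålesund, Drammen, Hamar, Kristiansand, Narvik, Tromsø

Start at Drammen.
Its neighbours: Ålesund, Narvik.
Then their neighbours: Hamar, Kristiansand.
Then next layer: Tromsø.
Nothing further is reachable.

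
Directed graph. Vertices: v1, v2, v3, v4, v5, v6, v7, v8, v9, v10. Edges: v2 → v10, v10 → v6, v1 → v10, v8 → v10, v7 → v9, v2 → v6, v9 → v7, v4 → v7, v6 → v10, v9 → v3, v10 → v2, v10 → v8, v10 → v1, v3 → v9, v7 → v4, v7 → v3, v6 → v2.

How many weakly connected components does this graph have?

From v1: component {v1, v2, v6, v8, v10}.
From v3: component {v3, v4, v7, v9}.
From v5: component {v5}.
That's 3 components.

3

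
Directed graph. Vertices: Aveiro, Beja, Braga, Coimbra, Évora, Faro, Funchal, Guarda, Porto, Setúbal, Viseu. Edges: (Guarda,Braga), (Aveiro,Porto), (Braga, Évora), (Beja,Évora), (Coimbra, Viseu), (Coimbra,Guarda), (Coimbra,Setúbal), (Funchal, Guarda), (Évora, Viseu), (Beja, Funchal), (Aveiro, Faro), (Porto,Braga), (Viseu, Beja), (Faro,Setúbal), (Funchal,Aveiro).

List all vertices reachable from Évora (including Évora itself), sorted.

Aveiro, Beja, Braga, Évora, Faro, Funchal, Guarda, Porto, Setúbal, Viseu

Start at Évora.
Its neighbours: Viseu.
Then their neighbours: Beja.
Then next layer: Funchal.
Then next layer: Aveiro, Guarda.
Then next layer: Braga, Faro, Porto.
Then next layer: Setúbal.
Nothing further is reachable.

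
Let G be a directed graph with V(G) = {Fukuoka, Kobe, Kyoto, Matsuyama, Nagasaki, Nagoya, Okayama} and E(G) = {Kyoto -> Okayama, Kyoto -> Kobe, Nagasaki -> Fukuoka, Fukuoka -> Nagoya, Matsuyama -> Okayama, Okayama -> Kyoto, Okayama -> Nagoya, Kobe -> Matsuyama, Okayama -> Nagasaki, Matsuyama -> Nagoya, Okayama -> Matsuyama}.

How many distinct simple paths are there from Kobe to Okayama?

1

Kobe→Matsuyama→Okayama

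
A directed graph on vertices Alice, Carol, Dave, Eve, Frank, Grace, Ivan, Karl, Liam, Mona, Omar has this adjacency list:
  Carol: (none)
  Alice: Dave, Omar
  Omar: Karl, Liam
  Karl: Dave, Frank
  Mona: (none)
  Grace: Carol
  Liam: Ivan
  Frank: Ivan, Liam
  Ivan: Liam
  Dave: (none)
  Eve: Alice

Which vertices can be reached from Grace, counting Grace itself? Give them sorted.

Carol, Grace

Start at Grace.
Its neighbours: Carol.
Nothing further is reachable.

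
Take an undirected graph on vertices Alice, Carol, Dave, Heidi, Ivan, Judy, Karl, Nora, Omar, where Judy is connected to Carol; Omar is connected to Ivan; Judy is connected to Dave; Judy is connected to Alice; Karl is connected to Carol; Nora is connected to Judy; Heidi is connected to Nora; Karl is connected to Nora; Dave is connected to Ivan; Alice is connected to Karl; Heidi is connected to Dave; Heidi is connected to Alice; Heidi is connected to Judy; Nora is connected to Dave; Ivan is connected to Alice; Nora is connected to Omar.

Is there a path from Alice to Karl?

Yes

Explore from Alice.
Distance 1: reach Heidi, Ivan, Judy, Karl.
Found Karl.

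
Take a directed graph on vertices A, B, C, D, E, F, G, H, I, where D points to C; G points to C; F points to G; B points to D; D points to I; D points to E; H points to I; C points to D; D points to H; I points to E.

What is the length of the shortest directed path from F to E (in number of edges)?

4

Distance 0: F.
Distance 1: G.
Distance 2: C.
Distance 3: D.
Distance 4: E, H, I — contains E.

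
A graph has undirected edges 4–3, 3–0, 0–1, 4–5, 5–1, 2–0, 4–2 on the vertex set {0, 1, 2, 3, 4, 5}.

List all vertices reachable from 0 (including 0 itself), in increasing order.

Start at 0.
Its neighbours: 1, 2, 3.
Then their neighbours: 4, 5.
Every vertex is now reached.

0, 1, 2, 3, 4, 5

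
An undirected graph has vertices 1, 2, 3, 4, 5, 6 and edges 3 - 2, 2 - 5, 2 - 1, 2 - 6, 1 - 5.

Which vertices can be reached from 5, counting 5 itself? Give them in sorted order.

1, 2, 3, 5, 6

Start at 5.
Its neighbours: 1, 2.
Then their neighbours: 3, 6.
Nothing further is reachable.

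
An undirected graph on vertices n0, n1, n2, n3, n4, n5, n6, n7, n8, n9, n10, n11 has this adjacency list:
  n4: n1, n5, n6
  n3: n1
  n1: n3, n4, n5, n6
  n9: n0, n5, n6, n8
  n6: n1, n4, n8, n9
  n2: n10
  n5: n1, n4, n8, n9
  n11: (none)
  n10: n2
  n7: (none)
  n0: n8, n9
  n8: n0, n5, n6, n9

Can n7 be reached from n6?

No

Explore from n6.
Distance 1: reach n1, n4, n8, n9.
Distance 2: reach n0, n3, n5.
The search is exhausted without reaching n7; it lies in a different component.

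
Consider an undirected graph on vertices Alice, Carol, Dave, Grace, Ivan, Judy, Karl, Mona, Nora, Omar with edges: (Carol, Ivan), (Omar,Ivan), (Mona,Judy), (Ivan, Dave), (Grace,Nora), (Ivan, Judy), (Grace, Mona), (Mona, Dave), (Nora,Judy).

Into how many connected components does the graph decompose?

3

From Alice: component {Alice}.
From Carol: component {Carol, Dave, Grace, Ivan, Judy, Mona, Nora, Omar}.
From Karl: component {Karl}.
That's 3 components.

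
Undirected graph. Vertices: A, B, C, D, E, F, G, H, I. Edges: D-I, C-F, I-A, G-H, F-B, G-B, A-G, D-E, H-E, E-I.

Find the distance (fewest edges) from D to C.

Distance 0: D.
Distance 1: E, I.
Distance 2: A, H.
Distance 3: G.
Distance 4: B.
Distance 5: F.
Distance 6: C — contains C.

6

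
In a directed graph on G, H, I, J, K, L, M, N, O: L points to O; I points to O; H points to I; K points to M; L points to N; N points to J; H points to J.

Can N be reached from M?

No

M has no outgoing edges, so nothing is reachable from it.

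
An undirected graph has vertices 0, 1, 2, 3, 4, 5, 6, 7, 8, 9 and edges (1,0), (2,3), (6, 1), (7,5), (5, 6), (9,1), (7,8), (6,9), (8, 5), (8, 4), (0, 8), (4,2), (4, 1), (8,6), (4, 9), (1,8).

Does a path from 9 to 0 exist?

Yes

Explore from 9.
Distance 1: reach 1, 4, 6.
Distance 2: reach 0, 2, 5, 8.
Found 0.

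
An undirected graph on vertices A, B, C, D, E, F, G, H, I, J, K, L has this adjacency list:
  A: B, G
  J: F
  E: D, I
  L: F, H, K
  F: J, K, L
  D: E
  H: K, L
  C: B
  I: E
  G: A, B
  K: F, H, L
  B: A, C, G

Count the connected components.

3

From A: component {A, B, C, G}.
From D: component {D, E, I}.
From F: component {F, H, J, K, L}.
That's 3 components.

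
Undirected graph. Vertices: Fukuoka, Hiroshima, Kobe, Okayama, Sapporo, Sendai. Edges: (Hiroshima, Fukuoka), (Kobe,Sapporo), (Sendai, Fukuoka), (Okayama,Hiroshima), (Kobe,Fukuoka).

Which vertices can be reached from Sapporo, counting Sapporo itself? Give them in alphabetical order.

Fukuoka, Hiroshima, Kobe, Okayama, Sapporo, Sendai

Start at Sapporo.
Its neighbours: Kobe.
Then their neighbours: Fukuoka.
Then next layer: Hiroshima, Sendai.
Then next layer: Okayama.
Every vertex is now reached.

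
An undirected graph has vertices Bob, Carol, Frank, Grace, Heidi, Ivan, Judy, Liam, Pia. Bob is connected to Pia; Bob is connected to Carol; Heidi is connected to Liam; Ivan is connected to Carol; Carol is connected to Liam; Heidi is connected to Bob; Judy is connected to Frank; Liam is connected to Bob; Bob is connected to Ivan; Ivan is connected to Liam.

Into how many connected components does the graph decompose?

3

From Bob: component {Bob, Carol, Heidi, Ivan, Liam, Pia}.
From Frank: component {Frank, Judy}.
From Grace: component {Grace}.
That's 3 components.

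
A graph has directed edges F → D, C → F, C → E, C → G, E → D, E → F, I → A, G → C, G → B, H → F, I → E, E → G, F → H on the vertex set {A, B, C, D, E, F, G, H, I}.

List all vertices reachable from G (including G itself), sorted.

B, C, D, E, F, G, H

Start at G.
Its neighbours: B, C.
Then their neighbours: E, F.
Then next layer: D, H.
Nothing further is reachable.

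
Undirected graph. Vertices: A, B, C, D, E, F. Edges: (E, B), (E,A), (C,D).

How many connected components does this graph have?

From A: component {A, B, E}.
From C: component {C, D}.
From F: component {F}.
That's 3 components.

3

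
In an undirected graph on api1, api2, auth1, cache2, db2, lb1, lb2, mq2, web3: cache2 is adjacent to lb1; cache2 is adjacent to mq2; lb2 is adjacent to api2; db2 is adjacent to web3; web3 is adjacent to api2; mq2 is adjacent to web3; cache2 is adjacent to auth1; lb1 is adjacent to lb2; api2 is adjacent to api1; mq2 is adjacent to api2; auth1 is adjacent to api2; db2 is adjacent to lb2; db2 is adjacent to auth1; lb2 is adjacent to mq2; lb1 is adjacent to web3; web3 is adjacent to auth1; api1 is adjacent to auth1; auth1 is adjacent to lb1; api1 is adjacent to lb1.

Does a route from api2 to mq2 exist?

Yes

Explore from api2.
Distance 1: reach api1, auth1, lb2, mq2, web3.
Found mq2.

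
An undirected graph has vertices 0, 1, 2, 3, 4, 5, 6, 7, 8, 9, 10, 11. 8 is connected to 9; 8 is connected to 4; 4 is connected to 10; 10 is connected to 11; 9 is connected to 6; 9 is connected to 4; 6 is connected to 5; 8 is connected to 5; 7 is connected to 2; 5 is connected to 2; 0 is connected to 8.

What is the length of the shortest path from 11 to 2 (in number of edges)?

Distance 0: 11.
Distance 1: 10.
Distance 2: 4.
Distance 3: 8, 9.
Distance 4: 0, 5, 6.
Distance 5: 2 — contains 2.

5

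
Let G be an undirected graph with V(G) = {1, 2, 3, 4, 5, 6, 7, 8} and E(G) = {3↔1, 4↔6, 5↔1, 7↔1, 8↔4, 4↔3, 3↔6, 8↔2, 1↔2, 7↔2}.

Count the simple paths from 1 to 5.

1

1–5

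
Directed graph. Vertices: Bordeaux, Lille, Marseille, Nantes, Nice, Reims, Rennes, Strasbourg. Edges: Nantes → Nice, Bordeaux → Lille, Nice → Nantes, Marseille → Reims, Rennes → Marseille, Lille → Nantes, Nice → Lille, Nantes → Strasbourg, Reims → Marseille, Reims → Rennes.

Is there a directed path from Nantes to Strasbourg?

Explore from Nantes.
Distance 1: reach Nice, Strasbourg.
Found Strasbourg.

Yes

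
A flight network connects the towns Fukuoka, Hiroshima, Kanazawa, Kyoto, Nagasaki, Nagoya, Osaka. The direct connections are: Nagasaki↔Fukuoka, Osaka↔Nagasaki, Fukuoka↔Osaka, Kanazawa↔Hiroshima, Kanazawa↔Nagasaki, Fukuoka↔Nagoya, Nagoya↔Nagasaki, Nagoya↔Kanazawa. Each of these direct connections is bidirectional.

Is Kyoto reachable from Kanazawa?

Explore from Kanazawa.
Distance 1: reach Hiroshima, Nagasaki, Nagoya.
Distance 2: reach Fukuoka, Osaka.
The search is exhausted without reaching Kyoto; it lies in a different component.

No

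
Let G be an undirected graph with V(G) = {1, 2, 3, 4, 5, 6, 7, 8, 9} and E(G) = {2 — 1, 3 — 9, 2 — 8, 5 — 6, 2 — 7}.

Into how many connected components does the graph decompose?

From 1: component {1, 2, 7, 8}.
From 3: component {3, 9}.
From 4: component {4}.
From 5: component {5, 6}.
That's 4 components.

4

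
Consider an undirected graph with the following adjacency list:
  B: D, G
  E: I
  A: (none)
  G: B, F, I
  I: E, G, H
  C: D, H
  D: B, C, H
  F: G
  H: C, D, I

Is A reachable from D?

No

Explore from D.
Distance 1: reach B, C, H.
Distance 2: reach G, I.
Distance 3: reach E, F.
The search is exhausted without reaching A; it lies in a different component.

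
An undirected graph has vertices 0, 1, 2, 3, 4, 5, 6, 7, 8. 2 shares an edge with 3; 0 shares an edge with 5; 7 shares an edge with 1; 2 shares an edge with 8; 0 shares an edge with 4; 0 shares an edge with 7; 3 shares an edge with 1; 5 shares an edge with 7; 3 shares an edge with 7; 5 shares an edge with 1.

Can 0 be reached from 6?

No

6 has no edges, so nothing is reachable from it.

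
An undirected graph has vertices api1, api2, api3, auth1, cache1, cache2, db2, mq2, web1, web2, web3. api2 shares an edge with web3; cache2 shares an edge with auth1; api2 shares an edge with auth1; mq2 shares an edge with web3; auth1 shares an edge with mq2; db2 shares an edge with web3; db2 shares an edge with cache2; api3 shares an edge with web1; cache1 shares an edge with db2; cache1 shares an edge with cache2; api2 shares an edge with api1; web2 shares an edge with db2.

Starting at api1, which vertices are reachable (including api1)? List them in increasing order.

Start at api1.
Its neighbours: api2.
Then their neighbours: auth1, web3.
Then next layer: cache2, db2, mq2.
Then next layer: cache1, web2.
Nothing further is reachable.

api1, api2, auth1, cache1, cache2, db2, mq2, web2, web3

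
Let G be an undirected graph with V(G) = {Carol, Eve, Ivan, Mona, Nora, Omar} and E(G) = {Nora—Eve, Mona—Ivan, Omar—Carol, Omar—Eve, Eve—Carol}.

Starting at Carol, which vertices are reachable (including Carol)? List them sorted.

Carol, Eve, Nora, Omar

Start at Carol.
Its neighbours: Eve, Omar.
Then their neighbours: Nora.
Nothing further is reachable.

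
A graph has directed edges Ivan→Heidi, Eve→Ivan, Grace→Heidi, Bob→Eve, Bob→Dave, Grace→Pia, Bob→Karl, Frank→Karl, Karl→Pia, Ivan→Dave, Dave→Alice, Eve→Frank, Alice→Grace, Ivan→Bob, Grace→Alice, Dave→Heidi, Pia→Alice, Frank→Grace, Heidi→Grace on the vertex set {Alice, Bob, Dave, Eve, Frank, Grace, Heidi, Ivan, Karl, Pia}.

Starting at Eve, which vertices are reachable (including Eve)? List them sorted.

Alice, Bob, Dave, Eve, Frank, Grace, Heidi, Ivan, Karl, Pia

Start at Eve.
Its neighbours: Frank, Ivan.
Then their neighbours: Bob, Dave, Grace, Heidi, Karl.
Then next layer: Alice, Pia.
Every vertex is now reached.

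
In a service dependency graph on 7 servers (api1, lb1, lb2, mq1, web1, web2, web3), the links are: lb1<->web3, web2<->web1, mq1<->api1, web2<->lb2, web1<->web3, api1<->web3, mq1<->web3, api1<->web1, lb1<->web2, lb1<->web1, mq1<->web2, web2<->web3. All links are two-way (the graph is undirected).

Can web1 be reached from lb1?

Explore from lb1.
Distance 1: reach web1, web2, web3.
Found web1.

Yes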